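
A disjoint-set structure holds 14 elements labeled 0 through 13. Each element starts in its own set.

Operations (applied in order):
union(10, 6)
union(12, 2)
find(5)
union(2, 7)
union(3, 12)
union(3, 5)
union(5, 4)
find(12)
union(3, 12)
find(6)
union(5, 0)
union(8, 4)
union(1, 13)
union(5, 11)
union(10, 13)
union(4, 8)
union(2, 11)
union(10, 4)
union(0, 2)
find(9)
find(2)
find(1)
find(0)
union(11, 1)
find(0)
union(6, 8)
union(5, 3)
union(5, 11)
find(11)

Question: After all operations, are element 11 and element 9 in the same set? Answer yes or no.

Answer: no

Derivation:
Step 1: union(10, 6) -> merged; set of 10 now {6, 10}
Step 2: union(12, 2) -> merged; set of 12 now {2, 12}
Step 3: find(5) -> no change; set of 5 is {5}
Step 4: union(2, 7) -> merged; set of 2 now {2, 7, 12}
Step 5: union(3, 12) -> merged; set of 3 now {2, 3, 7, 12}
Step 6: union(3, 5) -> merged; set of 3 now {2, 3, 5, 7, 12}
Step 7: union(5, 4) -> merged; set of 5 now {2, 3, 4, 5, 7, 12}
Step 8: find(12) -> no change; set of 12 is {2, 3, 4, 5, 7, 12}
Step 9: union(3, 12) -> already same set; set of 3 now {2, 3, 4, 5, 7, 12}
Step 10: find(6) -> no change; set of 6 is {6, 10}
Step 11: union(5, 0) -> merged; set of 5 now {0, 2, 3, 4, 5, 7, 12}
Step 12: union(8, 4) -> merged; set of 8 now {0, 2, 3, 4, 5, 7, 8, 12}
Step 13: union(1, 13) -> merged; set of 1 now {1, 13}
Step 14: union(5, 11) -> merged; set of 5 now {0, 2, 3, 4, 5, 7, 8, 11, 12}
Step 15: union(10, 13) -> merged; set of 10 now {1, 6, 10, 13}
Step 16: union(4, 8) -> already same set; set of 4 now {0, 2, 3, 4, 5, 7, 8, 11, 12}
Step 17: union(2, 11) -> already same set; set of 2 now {0, 2, 3, 4, 5, 7, 8, 11, 12}
Step 18: union(10, 4) -> merged; set of 10 now {0, 1, 2, 3, 4, 5, 6, 7, 8, 10, 11, 12, 13}
Step 19: union(0, 2) -> already same set; set of 0 now {0, 1, 2, 3, 4, 5, 6, 7, 8, 10, 11, 12, 13}
Step 20: find(9) -> no change; set of 9 is {9}
Step 21: find(2) -> no change; set of 2 is {0, 1, 2, 3, 4, 5, 6, 7, 8, 10, 11, 12, 13}
Step 22: find(1) -> no change; set of 1 is {0, 1, 2, 3, 4, 5, 6, 7, 8, 10, 11, 12, 13}
Step 23: find(0) -> no change; set of 0 is {0, 1, 2, 3, 4, 5, 6, 7, 8, 10, 11, 12, 13}
Step 24: union(11, 1) -> already same set; set of 11 now {0, 1, 2, 3, 4, 5, 6, 7, 8, 10, 11, 12, 13}
Step 25: find(0) -> no change; set of 0 is {0, 1, 2, 3, 4, 5, 6, 7, 8, 10, 11, 12, 13}
Step 26: union(6, 8) -> already same set; set of 6 now {0, 1, 2, 3, 4, 5, 6, 7, 8, 10, 11, 12, 13}
Step 27: union(5, 3) -> already same set; set of 5 now {0, 1, 2, 3, 4, 5, 6, 7, 8, 10, 11, 12, 13}
Step 28: union(5, 11) -> already same set; set of 5 now {0, 1, 2, 3, 4, 5, 6, 7, 8, 10, 11, 12, 13}
Step 29: find(11) -> no change; set of 11 is {0, 1, 2, 3, 4, 5, 6, 7, 8, 10, 11, 12, 13}
Set of 11: {0, 1, 2, 3, 4, 5, 6, 7, 8, 10, 11, 12, 13}; 9 is not a member.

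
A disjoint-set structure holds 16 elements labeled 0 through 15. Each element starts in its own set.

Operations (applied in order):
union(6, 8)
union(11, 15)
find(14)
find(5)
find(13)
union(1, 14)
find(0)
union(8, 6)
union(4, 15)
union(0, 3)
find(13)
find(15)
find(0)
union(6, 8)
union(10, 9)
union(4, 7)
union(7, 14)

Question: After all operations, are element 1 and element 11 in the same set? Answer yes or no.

Answer: yes

Derivation:
Step 1: union(6, 8) -> merged; set of 6 now {6, 8}
Step 2: union(11, 15) -> merged; set of 11 now {11, 15}
Step 3: find(14) -> no change; set of 14 is {14}
Step 4: find(5) -> no change; set of 5 is {5}
Step 5: find(13) -> no change; set of 13 is {13}
Step 6: union(1, 14) -> merged; set of 1 now {1, 14}
Step 7: find(0) -> no change; set of 0 is {0}
Step 8: union(8, 6) -> already same set; set of 8 now {6, 8}
Step 9: union(4, 15) -> merged; set of 4 now {4, 11, 15}
Step 10: union(0, 3) -> merged; set of 0 now {0, 3}
Step 11: find(13) -> no change; set of 13 is {13}
Step 12: find(15) -> no change; set of 15 is {4, 11, 15}
Step 13: find(0) -> no change; set of 0 is {0, 3}
Step 14: union(6, 8) -> already same set; set of 6 now {6, 8}
Step 15: union(10, 9) -> merged; set of 10 now {9, 10}
Step 16: union(4, 7) -> merged; set of 4 now {4, 7, 11, 15}
Step 17: union(7, 14) -> merged; set of 7 now {1, 4, 7, 11, 14, 15}
Set of 1: {1, 4, 7, 11, 14, 15}; 11 is a member.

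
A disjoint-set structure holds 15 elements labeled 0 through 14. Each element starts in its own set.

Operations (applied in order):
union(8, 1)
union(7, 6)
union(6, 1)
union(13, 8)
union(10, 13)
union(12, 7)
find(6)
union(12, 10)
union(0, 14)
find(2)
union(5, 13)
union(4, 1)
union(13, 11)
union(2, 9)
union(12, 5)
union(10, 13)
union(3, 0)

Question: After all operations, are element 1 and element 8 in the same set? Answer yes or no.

Step 1: union(8, 1) -> merged; set of 8 now {1, 8}
Step 2: union(7, 6) -> merged; set of 7 now {6, 7}
Step 3: union(6, 1) -> merged; set of 6 now {1, 6, 7, 8}
Step 4: union(13, 8) -> merged; set of 13 now {1, 6, 7, 8, 13}
Step 5: union(10, 13) -> merged; set of 10 now {1, 6, 7, 8, 10, 13}
Step 6: union(12, 7) -> merged; set of 12 now {1, 6, 7, 8, 10, 12, 13}
Step 7: find(6) -> no change; set of 6 is {1, 6, 7, 8, 10, 12, 13}
Step 8: union(12, 10) -> already same set; set of 12 now {1, 6, 7, 8, 10, 12, 13}
Step 9: union(0, 14) -> merged; set of 0 now {0, 14}
Step 10: find(2) -> no change; set of 2 is {2}
Step 11: union(5, 13) -> merged; set of 5 now {1, 5, 6, 7, 8, 10, 12, 13}
Step 12: union(4, 1) -> merged; set of 4 now {1, 4, 5, 6, 7, 8, 10, 12, 13}
Step 13: union(13, 11) -> merged; set of 13 now {1, 4, 5, 6, 7, 8, 10, 11, 12, 13}
Step 14: union(2, 9) -> merged; set of 2 now {2, 9}
Step 15: union(12, 5) -> already same set; set of 12 now {1, 4, 5, 6, 7, 8, 10, 11, 12, 13}
Step 16: union(10, 13) -> already same set; set of 10 now {1, 4, 5, 6, 7, 8, 10, 11, 12, 13}
Step 17: union(3, 0) -> merged; set of 3 now {0, 3, 14}
Set of 1: {1, 4, 5, 6, 7, 8, 10, 11, 12, 13}; 8 is a member.

Answer: yes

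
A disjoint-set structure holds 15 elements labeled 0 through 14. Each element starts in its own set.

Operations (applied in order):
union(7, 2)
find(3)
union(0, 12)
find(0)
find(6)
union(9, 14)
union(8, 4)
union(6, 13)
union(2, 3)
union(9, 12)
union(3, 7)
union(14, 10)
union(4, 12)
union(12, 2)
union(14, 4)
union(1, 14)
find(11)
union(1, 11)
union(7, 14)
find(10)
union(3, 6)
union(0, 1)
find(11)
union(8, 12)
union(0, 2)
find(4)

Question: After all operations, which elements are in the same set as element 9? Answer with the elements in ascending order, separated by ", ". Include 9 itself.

Answer: 0, 1, 2, 3, 4, 6, 7, 8, 9, 10, 11, 12, 13, 14

Derivation:
Step 1: union(7, 2) -> merged; set of 7 now {2, 7}
Step 2: find(3) -> no change; set of 3 is {3}
Step 3: union(0, 12) -> merged; set of 0 now {0, 12}
Step 4: find(0) -> no change; set of 0 is {0, 12}
Step 5: find(6) -> no change; set of 6 is {6}
Step 6: union(9, 14) -> merged; set of 9 now {9, 14}
Step 7: union(8, 4) -> merged; set of 8 now {4, 8}
Step 8: union(6, 13) -> merged; set of 6 now {6, 13}
Step 9: union(2, 3) -> merged; set of 2 now {2, 3, 7}
Step 10: union(9, 12) -> merged; set of 9 now {0, 9, 12, 14}
Step 11: union(3, 7) -> already same set; set of 3 now {2, 3, 7}
Step 12: union(14, 10) -> merged; set of 14 now {0, 9, 10, 12, 14}
Step 13: union(4, 12) -> merged; set of 4 now {0, 4, 8, 9, 10, 12, 14}
Step 14: union(12, 2) -> merged; set of 12 now {0, 2, 3, 4, 7, 8, 9, 10, 12, 14}
Step 15: union(14, 4) -> already same set; set of 14 now {0, 2, 3, 4, 7, 8, 9, 10, 12, 14}
Step 16: union(1, 14) -> merged; set of 1 now {0, 1, 2, 3, 4, 7, 8, 9, 10, 12, 14}
Step 17: find(11) -> no change; set of 11 is {11}
Step 18: union(1, 11) -> merged; set of 1 now {0, 1, 2, 3, 4, 7, 8, 9, 10, 11, 12, 14}
Step 19: union(7, 14) -> already same set; set of 7 now {0, 1, 2, 3, 4, 7, 8, 9, 10, 11, 12, 14}
Step 20: find(10) -> no change; set of 10 is {0, 1, 2, 3, 4, 7, 8, 9, 10, 11, 12, 14}
Step 21: union(3, 6) -> merged; set of 3 now {0, 1, 2, 3, 4, 6, 7, 8, 9, 10, 11, 12, 13, 14}
Step 22: union(0, 1) -> already same set; set of 0 now {0, 1, 2, 3, 4, 6, 7, 8, 9, 10, 11, 12, 13, 14}
Step 23: find(11) -> no change; set of 11 is {0, 1, 2, 3, 4, 6, 7, 8, 9, 10, 11, 12, 13, 14}
Step 24: union(8, 12) -> already same set; set of 8 now {0, 1, 2, 3, 4, 6, 7, 8, 9, 10, 11, 12, 13, 14}
Step 25: union(0, 2) -> already same set; set of 0 now {0, 1, 2, 3, 4, 6, 7, 8, 9, 10, 11, 12, 13, 14}
Step 26: find(4) -> no change; set of 4 is {0, 1, 2, 3, 4, 6, 7, 8, 9, 10, 11, 12, 13, 14}
Component of 9: {0, 1, 2, 3, 4, 6, 7, 8, 9, 10, 11, 12, 13, 14}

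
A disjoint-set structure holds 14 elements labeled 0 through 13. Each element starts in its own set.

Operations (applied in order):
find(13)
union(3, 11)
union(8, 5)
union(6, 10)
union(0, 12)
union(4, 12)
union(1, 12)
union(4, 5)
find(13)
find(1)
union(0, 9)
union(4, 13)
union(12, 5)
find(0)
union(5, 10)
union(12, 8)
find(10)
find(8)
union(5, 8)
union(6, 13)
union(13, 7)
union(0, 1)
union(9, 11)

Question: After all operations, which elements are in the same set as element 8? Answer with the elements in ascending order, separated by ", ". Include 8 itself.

Answer: 0, 1, 3, 4, 5, 6, 7, 8, 9, 10, 11, 12, 13

Derivation:
Step 1: find(13) -> no change; set of 13 is {13}
Step 2: union(3, 11) -> merged; set of 3 now {3, 11}
Step 3: union(8, 5) -> merged; set of 8 now {5, 8}
Step 4: union(6, 10) -> merged; set of 6 now {6, 10}
Step 5: union(0, 12) -> merged; set of 0 now {0, 12}
Step 6: union(4, 12) -> merged; set of 4 now {0, 4, 12}
Step 7: union(1, 12) -> merged; set of 1 now {0, 1, 4, 12}
Step 8: union(4, 5) -> merged; set of 4 now {0, 1, 4, 5, 8, 12}
Step 9: find(13) -> no change; set of 13 is {13}
Step 10: find(1) -> no change; set of 1 is {0, 1, 4, 5, 8, 12}
Step 11: union(0, 9) -> merged; set of 0 now {0, 1, 4, 5, 8, 9, 12}
Step 12: union(4, 13) -> merged; set of 4 now {0, 1, 4, 5, 8, 9, 12, 13}
Step 13: union(12, 5) -> already same set; set of 12 now {0, 1, 4, 5, 8, 9, 12, 13}
Step 14: find(0) -> no change; set of 0 is {0, 1, 4, 5, 8, 9, 12, 13}
Step 15: union(5, 10) -> merged; set of 5 now {0, 1, 4, 5, 6, 8, 9, 10, 12, 13}
Step 16: union(12, 8) -> already same set; set of 12 now {0, 1, 4, 5, 6, 8, 9, 10, 12, 13}
Step 17: find(10) -> no change; set of 10 is {0, 1, 4, 5, 6, 8, 9, 10, 12, 13}
Step 18: find(8) -> no change; set of 8 is {0, 1, 4, 5, 6, 8, 9, 10, 12, 13}
Step 19: union(5, 8) -> already same set; set of 5 now {0, 1, 4, 5, 6, 8, 9, 10, 12, 13}
Step 20: union(6, 13) -> already same set; set of 6 now {0, 1, 4, 5, 6, 8, 9, 10, 12, 13}
Step 21: union(13, 7) -> merged; set of 13 now {0, 1, 4, 5, 6, 7, 8, 9, 10, 12, 13}
Step 22: union(0, 1) -> already same set; set of 0 now {0, 1, 4, 5, 6, 7, 8, 9, 10, 12, 13}
Step 23: union(9, 11) -> merged; set of 9 now {0, 1, 3, 4, 5, 6, 7, 8, 9, 10, 11, 12, 13}
Component of 8: {0, 1, 3, 4, 5, 6, 7, 8, 9, 10, 11, 12, 13}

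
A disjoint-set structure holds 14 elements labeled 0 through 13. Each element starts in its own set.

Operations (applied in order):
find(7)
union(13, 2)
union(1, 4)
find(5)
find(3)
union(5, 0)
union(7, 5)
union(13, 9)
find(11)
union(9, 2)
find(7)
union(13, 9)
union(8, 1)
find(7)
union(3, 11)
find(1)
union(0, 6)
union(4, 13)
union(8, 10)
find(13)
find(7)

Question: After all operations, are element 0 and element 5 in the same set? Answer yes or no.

Answer: yes

Derivation:
Step 1: find(7) -> no change; set of 7 is {7}
Step 2: union(13, 2) -> merged; set of 13 now {2, 13}
Step 3: union(1, 4) -> merged; set of 1 now {1, 4}
Step 4: find(5) -> no change; set of 5 is {5}
Step 5: find(3) -> no change; set of 3 is {3}
Step 6: union(5, 0) -> merged; set of 5 now {0, 5}
Step 7: union(7, 5) -> merged; set of 7 now {0, 5, 7}
Step 8: union(13, 9) -> merged; set of 13 now {2, 9, 13}
Step 9: find(11) -> no change; set of 11 is {11}
Step 10: union(9, 2) -> already same set; set of 9 now {2, 9, 13}
Step 11: find(7) -> no change; set of 7 is {0, 5, 7}
Step 12: union(13, 9) -> already same set; set of 13 now {2, 9, 13}
Step 13: union(8, 1) -> merged; set of 8 now {1, 4, 8}
Step 14: find(7) -> no change; set of 7 is {0, 5, 7}
Step 15: union(3, 11) -> merged; set of 3 now {3, 11}
Step 16: find(1) -> no change; set of 1 is {1, 4, 8}
Step 17: union(0, 6) -> merged; set of 0 now {0, 5, 6, 7}
Step 18: union(4, 13) -> merged; set of 4 now {1, 2, 4, 8, 9, 13}
Step 19: union(8, 10) -> merged; set of 8 now {1, 2, 4, 8, 9, 10, 13}
Step 20: find(13) -> no change; set of 13 is {1, 2, 4, 8, 9, 10, 13}
Step 21: find(7) -> no change; set of 7 is {0, 5, 6, 7}
Set of 0: {0, 5, 6, 7}; 5 is a member.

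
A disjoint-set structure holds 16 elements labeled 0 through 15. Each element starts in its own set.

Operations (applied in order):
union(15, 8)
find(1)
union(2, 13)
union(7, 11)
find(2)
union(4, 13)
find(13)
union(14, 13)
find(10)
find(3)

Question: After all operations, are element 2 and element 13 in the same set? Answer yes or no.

Step 1: union(15, 8) -> merged; set of 15 now {8, 15}
Step 2: find(1) -> no change; set of 1 is {1}
Step 3: union(2, 13) -> merged; set of 2 now {2, 13}
Step 4: union(7, 11) -> merged; set of 7 now {7, 11}
Step 5: find(2) -> no change; set of 2 is {2, 13}
Step 6: union(4, 13) -> merged; set of 4 now {2, 4, 13}
Step 7: find(13) -> no change; set of 13 is {2, 4, 13}
Step 8: union(14, 13) -> merged; set of 14 now {2, 4, 13, 14}
Step 9: find(10) -> no change; set of 10 is {10}
Step 10: find(3) -> no change; set of 3 is {3}
Set of 2: {2, 4, 13, 14}; 13 is a member.

Answer: yes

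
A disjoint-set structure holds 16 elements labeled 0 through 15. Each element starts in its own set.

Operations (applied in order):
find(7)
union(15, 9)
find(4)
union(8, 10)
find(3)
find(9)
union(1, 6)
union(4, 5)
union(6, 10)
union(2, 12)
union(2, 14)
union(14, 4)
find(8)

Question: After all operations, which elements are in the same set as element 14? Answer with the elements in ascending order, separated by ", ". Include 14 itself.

Step 1: find(7) -> no change; set of 7 is {7}
Step 2: union(15, 9) -> merged; set of 15 now {9, 15}
Step 3: find(4) -> no change; set of 4 is {4}
Step 4: union(8, 10) -> merged; set of 8 now {8, 10}
Step 5: find(3) -> no change; set of 3 is {3}
Step 6: find(9) -> no change; set of 9 is {9, 15}
Step 7: union(1, 6) -> merged; set of 1 now {1, 6}
Step 8: union(4, 5) -> merged; set of 4 now {4, 5}
Step 9: union(6, 10) -> merged; set of 6 now {1, 6, 8, 10}
Step 10: union(2, 12) -> merged; set of 2 now {2, 12}
Step 11: union(2, 14) -> merged; set of 2 now {2, 12, 14}
Step 12: union(14, 4) -> merged; set of 14 now {2, 4, 5, 12, 14}
Step 13: find(8) -> no change; set of 8 is {1, 6, 8, 10}
Component of 14: {2, 4, 5, 12, 14}

Answer: 2, 4, 5, 12, 14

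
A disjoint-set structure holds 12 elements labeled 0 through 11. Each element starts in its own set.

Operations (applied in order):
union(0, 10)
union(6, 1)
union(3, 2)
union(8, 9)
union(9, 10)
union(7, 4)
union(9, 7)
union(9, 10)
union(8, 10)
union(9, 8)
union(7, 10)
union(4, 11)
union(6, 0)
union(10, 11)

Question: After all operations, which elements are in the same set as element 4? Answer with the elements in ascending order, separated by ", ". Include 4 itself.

Step 1: union(0, 10) -> merged; set of 0 now {0, 10}
Step 2: union(6, 1) -> merged; set of 6 now {1, 6}
Step 3: union(3, 2) -> merged; set of 3 now {2, 3}
Step 4: union(8, 9) -> merged; set of 8 now {8, 9}
Step 5: union(9, 10) -> merged; set of 9 now {0, 8, 9, 10}
Step 6: union(7, 4) -> merged; set of 7 now {4, 7}
Step 7: union(9, 7) -> merged; set of 9 now {0, 4, 7, 8, 9, 10}
Step 8: union(9, 10) -> already same set; set of 9 now {0, 4, 7, 8, 9, 10}
Step 9: union(8, 10) -> already same set; set of 8 now {0, 4, 7, 8, 9, 10}
Step 10: union(9, 8) -> already same set; set of 9 now {0, 4, 7, 8, 9, 10}
Step 11: union(7, 10) -> already same set; set of 7 now {0, 4, 7, 8, 9, 10}
Step 12: union(4, 11) -> merged; set of 4 now {0, 4, 7, 8, 9, 10, 11}
Step 13: union(6, 0) -> merged; set of 6 now {0, 1, 4, 6, 7, 8, 9, 10, 11}
Step 14: union(10, 11) -> already same set; set of 10 now {0, 1, 4, 6, 7, 8, 9, 10, 11}
Component of 4: {0, 1, 4, 6, 7, 8, 9, 10, 11}

Answer: 0, 1, 4, 6, 7, 8, 9, 10, 11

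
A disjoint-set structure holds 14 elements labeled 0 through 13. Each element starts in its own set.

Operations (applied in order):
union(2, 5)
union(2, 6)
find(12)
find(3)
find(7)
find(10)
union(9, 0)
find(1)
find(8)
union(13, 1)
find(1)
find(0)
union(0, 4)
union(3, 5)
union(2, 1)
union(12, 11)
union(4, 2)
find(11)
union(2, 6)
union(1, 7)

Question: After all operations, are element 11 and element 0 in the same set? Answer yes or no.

Answer: no

Derivation:
Step 1: union(2, 5) -> merged; set of 2 now {2, 5}
Step 2: union(2, 6) -> merged; set of 2 now {2, 5, 6}
Step 3: find(12) -> no change; set of 12 is {12}
Step 4: find(3) -> no change; set of 3 is {3}
Step 5: find(7) -> no change; set of 7 is {7}
Step 6: find(10) -> no change; set of 10 is {10}
Step 7: union(9, 0) -> merged; set of 9 now {0, 9}
Step 8: find(1) -> no change; set of 1 is {1}
Step 9: find(8) -> no change; set of 8 is {8}
Step 10: union(13, 1) -> merged; set of 13 now {1, 13}
Step 11: find(1) -> no change; set of 1 is {1, 13}
Step 12: find(0) -> no change; set of 0 is {0, 9}
Step 13: union(0, 4) -> merged; set of 0 now {0, 4, 9}
Step 14: union(3, 5) -> merged; set of 3 now {2, 3, 5, 6}
Step 15: union(2, 1) -> merged; set of 2 now {1, 2, 3, 5, 6, 13}
Step 16: union(12, 11) -> merged; set of 12 now {11, 12}
Step 17: union(4, 2) -> merged; set of 4 now {0, 1, 2, 3, 4, 5, 6, 9, 13}
Step 18: find(11) -> no change; set of 11 is {11, 12}
Step 19: union(2, 6) -> already same set; set of 2 now {0, 1, 2, 3, 4, 5, 6, 9, 13}
Step 20: union(1, 7) -> merged; set of 1 now {0, 1, 2, 3, 4, 5, 6, 7, 9, 13}
Set of 11: {11, 12}; 0 is not a member.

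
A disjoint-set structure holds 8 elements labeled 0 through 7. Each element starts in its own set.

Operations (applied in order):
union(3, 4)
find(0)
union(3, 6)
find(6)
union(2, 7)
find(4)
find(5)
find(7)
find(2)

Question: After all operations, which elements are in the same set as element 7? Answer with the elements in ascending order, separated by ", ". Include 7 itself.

Step 1: union(3, 4) -> merged; set of 3 now {3, 4}
Step 2: find(0) -> no change; set of 0 is {0}
Step 3: union(3, 6) -> merged; set of 3 now {3, 4, 6}
Step 4: find(6) -> no change; set of 6 is {3, 4, 6}
Step 5: union(2, 7) -> merged; set of 2 now {2, 7}
Step 6: find(4) -> no change; set of 4 is {3, 4, 6}
Step 7: find(5) -> no change; set of 5 is {5}
Step 8: find(7) -> no change; set of 7 is {2, 7}
Step 9: find(2) -> no change; set of 2 is {2, 7}
Component of 7: {2, 7}

Answer: 2, 7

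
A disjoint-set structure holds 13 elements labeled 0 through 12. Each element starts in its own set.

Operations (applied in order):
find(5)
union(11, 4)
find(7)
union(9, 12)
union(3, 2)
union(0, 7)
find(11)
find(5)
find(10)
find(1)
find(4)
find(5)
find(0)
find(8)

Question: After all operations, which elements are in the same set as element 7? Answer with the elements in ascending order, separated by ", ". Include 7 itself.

Answer: 0, 7

Derivation:
Step 1: find(5) -> no change; set of 5 is {5}
Step 2: union(11, 4) -> merged; set of 11 now {4, 11}
Step 3: find(7) -> no change; set of 7 is {7}
Step 4: union(9, 12) -> merged; set of 9 now {9, 12}
Step 5: union(3, 2) -> merged; set of 3 now {2, 3}
Step 6: union(0, 7) -> merged; set of 0 now {0, 7}
Step 7: find(11) -> no change; set of 11 is {4, 11}
Step 8: find(5) -> no change; set of 5 is {5}
Step 9: find(10) -> no change; set of 10 is {10}
Step 10: find(1) -> no change; set of 1 is {1}
Step 11: find(4) -> no change; set of 4 is {4, 11}
Step 12: find(5) -> no change; set of 5 is {5}
Step 13: find(0) -> no change; set of 0 is {0, 7}
Step 14: find(8) -> no change; set of 8 is {8}
Component of 7: {0, 7}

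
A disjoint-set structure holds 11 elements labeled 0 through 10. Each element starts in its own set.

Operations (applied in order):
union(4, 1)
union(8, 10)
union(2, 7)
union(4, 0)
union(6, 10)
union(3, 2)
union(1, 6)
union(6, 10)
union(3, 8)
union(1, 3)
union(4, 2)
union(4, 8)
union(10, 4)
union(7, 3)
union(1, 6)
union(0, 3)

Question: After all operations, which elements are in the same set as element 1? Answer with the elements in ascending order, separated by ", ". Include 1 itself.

Step 1: union(4, 1) -> merged; set of 4 now {1, 4}
Step 2: union(8, 10) -> merged; set of 8 now {8, 10}
Step 3: union(2, 7) -> merged; set of 2 now {2, 7}
Step 4: union(4, 0) -> merged; set of 4 now {0, 1, 4}
Step 5: union(6, 10) -> merged; set of 6 now {6, 8, 10}
Step 6: union(3, 2) -> merged; set of 3 now {2, 3, 7}
Step 7: union(1, 6) -> merged; set of 1 now {0, 1, 4, 6, 8, 10}
Step 8: union(6, 10) -> already same set; set of 6 now {0, 1, 4, 6, 8, 10}
Step 9: union(3, 8) -> merged; set of 3 now {0, 1, 2, 3, 4, 6, 7, 8, 10}
Step 10: union(1, 3) -> already same set; set of 1 now {0, 1, 2, 3, 4, 6, 7, 8, 10}
Step 11: union(4, 2) -> already same set; set of 4 now {0, 1, 2, 3, 4, 6, 7, 8, 10}
Step 12: union(4, 8) -> already same set; set of 4 now {0, 1, 2, 3, 4, 6, 7, 8, 10}
Step 13: union(10, 4) -> already same set; set of 10 now {0, 1, 2, 3, 4, 6, 7, 8, 10}
Step 14: union(7, 3) -> already same set; set of 7 now {0, 1, 2, 3, 4, 6, 7, 8, 10}
Step 15: union(1, 6) -> already same set; set of 1 now {0, 1, 2, 3, 4, 6, 7, 8, 10}
Step 16: union(0, 3) -> already same set; set of 0 now {0, 1, 2, 3, 4, 6, 7, 8, 10}
Component of 1: {0, 1, 2, 3, 4, 6, 7, 8, 10}

Answer: 0, 1, 2, 3, 4, 6, 7, 8, 10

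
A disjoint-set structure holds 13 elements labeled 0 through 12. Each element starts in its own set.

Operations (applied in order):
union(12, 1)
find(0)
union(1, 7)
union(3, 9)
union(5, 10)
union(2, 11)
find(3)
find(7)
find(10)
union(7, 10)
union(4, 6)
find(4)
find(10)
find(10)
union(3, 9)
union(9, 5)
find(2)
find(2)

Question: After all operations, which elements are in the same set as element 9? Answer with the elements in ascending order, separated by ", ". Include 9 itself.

Step 1: union(12, 1) -> merged; set of 12 now {1, 12}
Step 2: find(0) -> no change; set of 0 is {0}
Step 3: union(1, 7) -> merged; set of 1 now {1, 7, 12}
Step 4: union(3, 9) -> merged; set of 3 now {3, 9}
Step 5: union(5, 10) -> merged; set of 5 now {5, 10}
Step 6: union(2, 11) -> merged; set of 2 now {2, 11}
Step 7: find(3) -> no change; set of 3 is {3, 9}
Step 8: find(7) -> no change; set of 7 is {1, 7, 12}
Step 9: find(10) -> no change; set of 10 is {5, 10}
Step 10: union(7, 10) -> merged; set of 7 now {1, 5, 7, 10, 12}
Step 11: union(4, 6) -> merged; set of 4 now {4, 6}
Step 12: find(4) -> no change; set of 4 is {4, 6}
Step 13: find(10) -> no change; set of 10 is {1, 5, 7, 10, 12}
Step 14: find(10) -> no change; set of 10 is {1, 5, 7, 10, 12}
Step 15: union(3, 9) -> already same set; set of 3 now {3, 9}
Step 16: union(9, 5) -> merged; set of 9 now {1, 3, 5, 7, 9, 10, 12}
Step 17: find(2) -> no change; set of 2 is {2, 11}
Step 18: find(2) -> no change; set of 2 is {2, 11}
Component of 9: {1, 3, 5, 7, 9, 10, 12}

Answer: 1, 3, 5, 7, 9, 10, 12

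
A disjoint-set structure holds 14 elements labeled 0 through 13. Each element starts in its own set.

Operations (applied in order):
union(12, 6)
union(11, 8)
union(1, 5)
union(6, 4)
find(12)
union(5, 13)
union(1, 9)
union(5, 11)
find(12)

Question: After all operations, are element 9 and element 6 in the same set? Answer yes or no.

Answer: no

Derivation:
Step 1: union(12, 6) -> merged; set of 12 now {6, 12}
Step 2: union(11, 8) -> merged; set of 11 now {8, 11}
Step 3: union(1, 5) -> merged; set of 1 now {1, 5}
Step 4: union(6, 4) -> merged; set of 6 now {4, 6, 12}
Step 5: find(12) -> no change; set of 12 is {4, 6, 12}
Step 6: union(5, 13) -> merged; set of 5 now {1, 5, 13}
Step 7: union(1, 9) -> merged; set of 1 now {1, 5, 9, 13}
Step 8: union(5, 11) -> merged; set of 5 now {1, 5, 8, 9, 11, 13}
Step 9: find(12) -> no change; set of 12 is {4, 6, 12}
Set of 9: {1, 5, 8, 9, 11, 13}; 6 is not a member.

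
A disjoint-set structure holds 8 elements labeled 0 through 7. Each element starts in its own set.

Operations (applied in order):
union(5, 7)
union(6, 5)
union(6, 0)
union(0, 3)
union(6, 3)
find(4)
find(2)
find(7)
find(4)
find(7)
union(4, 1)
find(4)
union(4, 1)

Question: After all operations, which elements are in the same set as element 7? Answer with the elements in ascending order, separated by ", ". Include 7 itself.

Answer: 0, 3, 5, 6, 7

Derivation:
Step 1: union(5, 7) -> merged; set of 5 now {5, 7}
Step 2: union(6, 5) -> merged; set of 6 now {5, 6, 7}
Step 3: union(6, 0) -> merged; set of 6 now {0, 5, 6, 7}
Step 4: union(0, 3) -> merged; set of 0 now {0, 3, 5, 6, 7}
Step 5: union(6, 3) -> already same set; set of 6 now {0, 3, 5, 6, 7}
Step 6: find(4) -> no change; set of 4 is {4}
Step 7: find(2) -> no change; set of 2 is {2}
Step 8: find(7) -> no change; set of 7 is {0, 3, 5, 6, 7}
Step 9: find(4) -> no change; set of 4 is {4}
Step 10: find(7) -> no change; set of 7 is {0, 3, 5, 6, 7}
Step 11: union(4, 1) -> merged; set of 4 now {1, 4}
Step 12: find(4) -> no change; set of 4 is {1, 4}
Step 13: union(4, 1) -> already same set; set of 4 now {1, 4}
Component of 7: {0, 3, 5, 6, 7}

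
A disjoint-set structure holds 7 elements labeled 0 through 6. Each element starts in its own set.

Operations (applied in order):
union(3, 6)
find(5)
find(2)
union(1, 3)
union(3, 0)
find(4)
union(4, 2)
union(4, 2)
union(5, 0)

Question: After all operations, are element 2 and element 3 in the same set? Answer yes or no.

Step 1: union(3, 6) -> merged; set of 3 now {3, 6}
Step 2: find(5) -> no change; set of 5 is {5}
Step 3: find(2) -> no change; set of 2 is {2}
Step 4: union(1, 3) -> merged; set of 1 now {1, 3, 6}
Step 5: union(3, 0) -> merged; set of 3 now {0, 1, 3, 6}
Step 6: find(4) -> no change; set of 4 is {4}
Step 7: union(4, 2) -> merged; set of 4 now {2, 4}
Step 8: union(4, 2) -> already same set; set of 4 now {2, 4}
Step 9: union(5, 0) -> merged; set of 5 now {0, 1, 3, 5, 6}
Set of 2: {2, 4}; 3 is not a member.

Answer: no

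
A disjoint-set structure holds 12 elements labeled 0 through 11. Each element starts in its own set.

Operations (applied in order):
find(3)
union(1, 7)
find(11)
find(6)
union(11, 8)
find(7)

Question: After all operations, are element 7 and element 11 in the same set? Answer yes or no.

Step 1: find(3) -> no change; set of 3 is {3}
Step 2: union(1, 7) -> merged; set of 1 now {1, 7}
Step 3: find(11) -> no change; set of 11 is {11}
Step 4: find(6) -> no change; set of 6 is {6}
Step 5: union(11, 8) -> merged; set of 11 now {8, 11}
Step 6: find(7) -> no change; set of 7 is {1, 7}
Set of 7: {1, 7}; 11 is not a member.

Answer: no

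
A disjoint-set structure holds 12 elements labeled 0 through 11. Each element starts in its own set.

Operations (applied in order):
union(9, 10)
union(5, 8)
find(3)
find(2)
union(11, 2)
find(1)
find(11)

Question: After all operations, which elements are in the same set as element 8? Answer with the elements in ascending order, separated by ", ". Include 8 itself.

Step 1: union(9, 10) -> merged; set of 9 now {9, 10}
Step 2: union(5, 8) -> merged; set of 5 now {5, 8}
Step 3: find(3) -> no change; set of 3 is {3}
Step 4: find(2) -> no change; set of 2 is {2}
Step 5: union(11, 2) -> merged; set of 11 now {2, 11}
Step 6: find(1) -> no change; set of 1 is {1}
Step 7: find(11) -> no change; set of 11 is {2, 11}
Component of 8: {5, 8}

Answer: 5, 8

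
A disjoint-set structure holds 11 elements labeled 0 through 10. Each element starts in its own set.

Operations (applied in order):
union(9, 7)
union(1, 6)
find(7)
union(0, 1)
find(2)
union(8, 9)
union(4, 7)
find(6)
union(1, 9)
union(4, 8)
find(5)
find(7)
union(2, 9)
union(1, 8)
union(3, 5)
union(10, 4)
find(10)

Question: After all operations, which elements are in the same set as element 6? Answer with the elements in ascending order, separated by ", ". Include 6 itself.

Step 1: union(9, 7) -> merged; set of 9 now {7, 9}
Step 2: union(1, 6) -> merged; set of 1 now {1, 6}
Step 3: find(7) -> no change; set of 7 is {7, 9}
Step 4: union(0, 1) -> merged; set of 0 now {0, 1, 6}
Step 5: find(2) -> no change; set of 2 is {2}
Step 6: union(8, 9) -> merged; set of 8 now {7, 8, 9}
Step 7: union(4, 7) -> merged; set of 4 now {4, 7, 8, 9}
Step 8: find(6) -> no change; set of 6 is {0, 1, 6}
Step 9: union(1, 9) -> merged; set of 1 now {0, 1, 4, 6, 7, 8, 9}
Step 10: union(4, 8) -> already same set; set of 4 now {0, 1, 4, 6, 7, 8, 9}
Step 11: find(5) -> no change; set of 5 is {5}
Step 12: find(7) -> no change; set of 7 is {0, 1, 4, 6, 7, 8, 9}
Step 13: union(2, 9) -> merged; set of 2 now {0, 1, 2, 4, 6, 7, 8, 9}
Step 14: union(1, 8) -> already same set; set of 1 now {0, 1, 2, 4, 6, 7, 8, 9}
Step 15: union(3, 5) -> merged; set of 3 now {3, 5}
Step 16: union(10, 4) -> merged; set of 10 now {0, 1, 2, 4, 6, 7, 8, 9, 10}
Step 17: find(10) -> no change; set of 10 is {0, 1, 2, 4, 6, 7, 8, 9, 10}
Component of 6: {0, 1, 2, 4, 6, 7, 8, 9, 10}

Answer: 0, 1, 2, 4, 6, 7, 8, 9, 10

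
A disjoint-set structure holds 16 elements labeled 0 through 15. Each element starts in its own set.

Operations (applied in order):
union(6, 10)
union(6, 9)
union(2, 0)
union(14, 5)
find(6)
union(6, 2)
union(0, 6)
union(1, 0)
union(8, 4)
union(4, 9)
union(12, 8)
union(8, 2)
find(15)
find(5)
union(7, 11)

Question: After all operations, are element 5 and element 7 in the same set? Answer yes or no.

Answer: no

Derivation:
Step 1: union(6, 10) -> merged; set of 6 now {6, 10}
Step 2: union(6, 9) -> merged; set of 6 now {6, 9, 10}
Step 3: union(2, 0) -> merged; set of 2 now {0, 2}
Step 4: union(14, 5) -> merged; set of 14 now {5, 14}
Step 5: find(6) -> no change; set of 6 is {6, 9, 10}
Step 6: union(6, 2) -> merged; set of 6 now {0, 2, 6, 9, 10}
Step 7: union(0, 6) -> already same set; set of 0 now {0, 2, 6, 9, 10}
Step 8: union(1, 0) -> merged; set of 1 now {0, 1, 2, 6, 9, 10}
Step 9: union(8, 4) -> merged; set of 8 now {4, 8}
Step 10: union(4, 9) -> merged; set of 4 now {0, 1, 2, 4, 6, 8, 9, 10}
Step 11: union(12, 8) -> merged; set of 12 now {0, 1, 2, 4, 6, 8, 9, 10, 12}
Step 12: union(8, 2) -> already same set; set of 8 now {0, 1, 2, 4, 6, 8, 9, 10, 12}
Step 13: find(15) -> no change; set of 15 is {15}
Step 14: find(5) -> no change; set of 5 is {5, 14}
Step 15: union(7, 11) -> merged; set of 7 now {7, 11}
Set of 5: {5, 14}; 7 is not a member.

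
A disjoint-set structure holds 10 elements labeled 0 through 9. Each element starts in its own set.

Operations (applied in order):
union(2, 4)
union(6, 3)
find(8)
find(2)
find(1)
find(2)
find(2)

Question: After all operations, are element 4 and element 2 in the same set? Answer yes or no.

Step 1: union(2, 4) -> merged; set of 2 now {2, 4}
Step 2: union(6, 3) -> merged; set of 6 now {3, 6}
Step 3: find(8) -> no change; set of 8 is {8}
Step 4: find(2) -> no change; set of 2 is {2, 4}
Step 5: find(1) -> no change; set of 1 is {1}
Step 6: find(2) -> no change; set of 2 is {2, 4}
Step 7: find(2) -> no change; set of 2 is {2, 4}
Set of 4: {2, 4}; 2 is a member.

Answer: yes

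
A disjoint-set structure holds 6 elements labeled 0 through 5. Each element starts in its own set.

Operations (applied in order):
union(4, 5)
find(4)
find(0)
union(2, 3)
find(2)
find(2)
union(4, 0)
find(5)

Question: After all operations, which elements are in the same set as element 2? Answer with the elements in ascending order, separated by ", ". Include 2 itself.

Step 1: union(4, 5) -> merged; set of 4 now {4, 5}
Step 2: find(4) -> no change; set of 4 is {4, 5}
Step 3: find(0) -> no change; set of 0 is {0}
Step 4: union(2, 3) -> merged; set of 2 now {2, 3}
Step 5: find(2) -> no change; set of 2 is {2, 3}
Step 6: find(2) -> no change; set of 2 is {2, 3}
Step 7: union(4, 0) -> merged; set of 4 now {0, 4, 5}
Step 8: find(5) -> no change; set of 5 is {0, 4, 5}
Component of 2: {2, 3}

Answer: 2, 3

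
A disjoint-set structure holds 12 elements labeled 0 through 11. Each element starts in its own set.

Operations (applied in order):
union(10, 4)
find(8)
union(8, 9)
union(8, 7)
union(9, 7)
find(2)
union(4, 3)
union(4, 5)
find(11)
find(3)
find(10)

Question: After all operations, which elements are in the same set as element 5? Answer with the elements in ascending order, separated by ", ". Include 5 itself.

Step 1: union(10, 4) -> merged; set of 10 now {4, 10}
Step 2: find(8) -> no change; set of 8 is {8}
Step 3: union(8, 9) -> merged; set of 8 now {8, 9}
Step 4: union(8, 7) -> merged; set of 8 now {7, 8, 9}
Step 5: union(9, 7) -> already same set; set of 9 now {7, 8, 9}
Step 6: find(2) -> no change; set of 2 is {2}
Step 7: union(4, 3) -> merged; set of 4 now {3, 4, 10}
Step 8: union(4, 5) -> merged; set of 4 now {3, 4, 5, 10}
Step 9: find(11) -> no change; set of 11 is {11}
Step 10: find(3) -> no change; set of 3 is {3, 4, 5, 10}
Step 11: find(10) -> no change; set of 10 is {3, 4, 5, 10}
Component of 5: {3, 4, 5, 10}

Answer: 3, 4, 5, 10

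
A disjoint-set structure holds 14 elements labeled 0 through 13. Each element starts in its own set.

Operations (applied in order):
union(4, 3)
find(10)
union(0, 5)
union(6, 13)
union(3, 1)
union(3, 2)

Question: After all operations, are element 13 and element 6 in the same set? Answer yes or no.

Answer: yes

Derivation:
Step 1: union(4, 3) -> merged; set of 4 now {3, 4}
Step 2: find(10) -> no change; set of 10 is {10}
Step 3: union(0, 5) -> merged; set of 0 now {0, 5}
Step 4: union(6, 13) -> merged; set of 6 now {6, 13}
Step 5: union(3, 1) -> merged; set of 3 now {1, 3, 4}
Step 6: union(3, 2) -> merged; set of 3 now {1, 2, 3, 4}
Set of 13: {6, 13}; 6 is a member.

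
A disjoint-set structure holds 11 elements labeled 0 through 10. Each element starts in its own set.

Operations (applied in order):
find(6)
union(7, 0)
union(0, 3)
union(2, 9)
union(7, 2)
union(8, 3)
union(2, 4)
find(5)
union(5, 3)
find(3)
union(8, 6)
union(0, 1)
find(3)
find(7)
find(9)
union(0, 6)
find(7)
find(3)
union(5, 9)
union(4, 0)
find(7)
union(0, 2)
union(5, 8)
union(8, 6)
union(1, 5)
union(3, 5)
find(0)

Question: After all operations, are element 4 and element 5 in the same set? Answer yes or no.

Answer: yes

Derivation:
Step 1: find(6) -> no change; set of 6 is {6}
Step 2: union(7, 0) -> merged; set of 7 now {0, 7}
Step 3: union(0, 3) -> merged; set of 0 now {0, 3, 7}
Step 4: union(2, 9) -> merged; set of 2 now {2, 9}
Step 5: union(7, 2) -> merged; set of 7 now {0, 2, 3, 7, 9}
Step 6: union(8, 3) -> merged; set of 8 now {0, 2, 3, 7, 8, 9}
Step 7: union(2, 4) -> merged; set of 2 now {0, 2, 3, 4, 7, 8, 9}
Step 8: find(5) -> no change; set of 5 is {5}
Step 9: union(5, 3) -> merged; set of 5 now {0, 2, 3, 4, 5, 7, 8, 9}
Step 10: find(3) -> no change; set of 3 is {0, 2, 3, 4, 5, 7, 8, 9}
Step 11: union(8, 6) -> merged; set of 8 now {0, 2, 3, 4, 5, 6, 7, 8, 9}
Step 12: union(0, 1) -> merged; set of 0 now {0, 1, 2, 3, 4, 5, 6, 7, 8, 9}
Step 13: find(3) -> no change; set of 3 is {0, 1, 2, 3, 4, 5, 6, 7, 8, 9}
Step 14: find(7) -> no change; set of 7 is {0, 1, 2, 3, 4, 5, 6, 7, 8, 9}
Step 15: find(9) -> no change; set of 9 is {0, 1, 2, 3, 4, 5, 6, 7, 8, 9}
Step 16: union(0, 6) -> already same set; set of 0 now {0, 1, 2, 3, 4, 5, 6, 7, 8, 9}
Step 17: find(7) -> no change; set of 7 is {0, 1, 2, 3, 4, 5, 6, 7, 8, 9}
Step 18: find(3) -> no change; set of 3 is {0, 1, 2, 3, 4, 5, 6, 7, 8, 9}
Step 19: union(5, 9) -> already same set; set of 5 now {0, 1, 2, 3, 4, 5, 6, 7, 8, 9}
Step 20: union(4, 0) -> already same set; set of 4 now {0, 1, 2, 3, 4, 5, 6, 7, 8, 9}
Step 21: find(7) -> no change; set of 7 is {0, 1, 2, 3, 4, 5, 6, 7, 8, 9}
Step 22: union(0, 2) -> already same set; set of 0 now {0, 1, 2, 3, 4, 5, 6, 7, 8, 9}
Step 23: union(5, 8) -> already same set; set of 5 now {0, 1, 2, 3, 4, 5, 6, 7, 8, 9}
Step 24: union(8, 6) -> already same set; set of 8 now {0, 1, 2, 3, 4, 5, 6, 7, 8, 9}
Step 25: union(1, 5) -> already same set; set of 1 now {0, 1, 2, 3, 4, 5, 6, 7, 8, 9}
Step 26: union(3, 5) -> already same set; set of 3 now {0, 1, 2, 3, 4, 5, 6, 7, 8, 9}
Step 27: find(0) -> no change; set of 0 is {0, 1, 2, 3, 4, 5, 6, 7, 8, 9}
Set of 4: {0, 1, 2, 3, 4, 5, 6, 7, 8, 9}; 5 is a member.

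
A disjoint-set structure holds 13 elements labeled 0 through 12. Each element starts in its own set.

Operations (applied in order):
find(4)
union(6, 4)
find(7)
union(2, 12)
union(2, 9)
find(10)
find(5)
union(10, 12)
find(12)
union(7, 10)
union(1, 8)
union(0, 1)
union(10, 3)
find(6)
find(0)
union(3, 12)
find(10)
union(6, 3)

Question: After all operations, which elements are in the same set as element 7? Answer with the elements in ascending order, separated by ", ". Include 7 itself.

Answer: 2, 3, 4, 6, 7, 9, 10, 12

Derivation:
Step 1: find(4) -> no change; set of 4 is {4}
Step 2: union(6, 4) -> merged; set of 6 now {4, 6}
Step 3: find(7) -> no change; set of 7 is {7}
Step 4: union(2, 12) -> merged; set of 2 now {2, 12}
Step 5: union(2, 9) -> merged; set of 2 now {2, 9, 12}
Step 6: find(10) -> no change; set of 10 is {10}
Step 7: find(5) -> no change; set of 5 is {5}
Step 8: union(10, 12) -> merged; set of 10 now {2, 9, 10, 12}
Step 9: find(12) -> no change; set of 12 is {2, 9, 10, 12}
Step 10: union(7, 10) -> merged; set of 7 now {2, 7, 9, 10, 12}
Step 11: union(1, 8) -> merged; set of 1 now {1, 8}
Step 12: union(0, 1) -> merged; set of 0 now {0, 1, 8}
Step 13: union(10, 3) -> merged; set of 10 now {2, 3, 7, 9, 10, 12}
Step 14: find(6) -> no change; set of 6 is {4, 6}
Step 15: find(0) -> no change; set of 0 is {0, 1, 8}
Step 16: union(3, 12) -> already same set; set of 3 now {2, 3, 7, 9, 10, 12}
Step 17: find(10) -> no change; set of 10 is {2, 3, 7, 9, 10, 12}
Step 18: union(6, 3) -> merged; set of 6 now {2, 3, 4, 6, 7, 9, 10, 12}
Component of 7: {2, 3, 4, 6, 7, 9, 10, 12}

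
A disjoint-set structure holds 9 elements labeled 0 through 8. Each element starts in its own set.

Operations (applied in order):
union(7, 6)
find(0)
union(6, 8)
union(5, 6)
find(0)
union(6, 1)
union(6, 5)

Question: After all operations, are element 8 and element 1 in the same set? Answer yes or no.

Step 1: union(7, 6) -> merged; set of 7 now {6, 7}
Step 2: find(0) -> no change; set of 0 is {0}
Step 3: union(6, 8) -> merged; set of 6 now {6, 7, 8}
Step 4: union(5, 6) -> merged; set of 5 now {5, 6, 7, 8}
Step 5: find(0) -> no change; set of 0 is {0}
Step 6: union(6, 1) -> merged; set of 6 now {1, 5, 6, 7, 8}
Step 7: union(6, 5) -> already same set; set of 6 now {1, 5, 6, 7, 8}
Set of 8: {1, 5, 6, 7, 8}; 1 is a member.

Answer: yes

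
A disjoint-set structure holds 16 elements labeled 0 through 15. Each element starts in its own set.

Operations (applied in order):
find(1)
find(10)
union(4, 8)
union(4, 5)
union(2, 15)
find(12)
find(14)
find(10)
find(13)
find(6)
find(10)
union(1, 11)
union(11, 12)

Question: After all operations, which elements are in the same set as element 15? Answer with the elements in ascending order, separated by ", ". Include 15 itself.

Answer: 2, 15

Derivation:
Step 1: find(1) -> no change; set of 1 is {1}
Step 2: find(10) -> no change; set of 10 is {10}
Step 3: union(4, 8) -> merged; set of 4 now {4, 8}
Step 4: union(4, 5) -> merged; set of 4 now {4, 5, 8}
Step 5: union(2, 15) -> merged; set of 2 now {2, 15}
Step 6: find(12) -> no change; set of 12 is {12}
Step 7: find(14) -> no change; set of 14 is {14}
Step 8: find(10) -> no change; set of 10 is {10}
Step 9: find(13) -> no change; set of 13 is {13}
Step 10: find(6) -> no change; set of 6 is {6}
Step 11: find(10) -> no change; set of 10 is {10}
Step 12: union(1, 11) -> merged; set of 1 now {1, 11}
Step 13: union(11, 12) -> merged; set of 11 now {1, 11, 12}
Component of 15: {2, 15}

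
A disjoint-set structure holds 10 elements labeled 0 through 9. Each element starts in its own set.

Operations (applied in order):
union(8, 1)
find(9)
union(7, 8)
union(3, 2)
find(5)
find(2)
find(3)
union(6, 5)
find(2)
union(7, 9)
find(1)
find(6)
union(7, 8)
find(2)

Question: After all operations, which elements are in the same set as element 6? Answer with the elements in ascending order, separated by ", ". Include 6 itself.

Answer: 5, 6

Derivation:
Step 1: union(8, 1) -> merged; set of 8 now {1, 8}
Step 2: find(9) -> no change; set of 9 is {9}
Step 3: union(7, 8) -> merged; set of 7 now {1, 7, 8}
Step 4: union(3, 2) -> merged; set of 3 now {2, 3}
Step 5: find(5) -> no change; set of 5 is {5}
Step 6: find(2) -> no change; set of 2 is {2, 3}
Step 7: find(3) -> no change; set of 3 is {2, 3}
Step 8: union(6, 5) -> merged; set of 6 now {5, 6}
Step 9: find(2) -> no change; set of 2 is {2, 3}
Step 10: union(7, 9) -> merged; set of 7 now {1, 7, 8, 9}
Step 11: find(1) -> no change; set of 1 is {1, 7, 8, 9}
Step 12: find(6) -> no change; set of 6 is {5, 6}
Step 13: union(7, 8) -> already same set; set of 7 now {1, 7, 8, 9}
Step 14: find(2) -> no change; set of 2 is {2, 3}
Component of 6: {5, 6}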